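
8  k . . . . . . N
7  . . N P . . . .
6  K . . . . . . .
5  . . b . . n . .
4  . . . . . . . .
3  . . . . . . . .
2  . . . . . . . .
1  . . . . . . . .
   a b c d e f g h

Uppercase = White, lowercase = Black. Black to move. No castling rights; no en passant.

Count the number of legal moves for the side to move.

1

Black to move; king on a8.
In check: yes, from the white knight on c7.
Legal moves: Kb8.
Count: 1.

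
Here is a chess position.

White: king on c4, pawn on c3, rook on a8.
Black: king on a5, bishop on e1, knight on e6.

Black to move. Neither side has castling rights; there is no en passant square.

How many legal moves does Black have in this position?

1

Black to move; king on a5.
In check: yes, from the white rook on a8.
Legal moves: Kb6.
Count: 1.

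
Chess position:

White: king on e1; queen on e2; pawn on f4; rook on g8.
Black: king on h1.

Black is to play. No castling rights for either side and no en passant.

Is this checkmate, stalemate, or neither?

Black to move; black king on h1.
In check: no.
King squares — g1: attacked by Rg8; g2: attacked by Qe2; h2: attacked by Qe2.
Legal moves for Black: none.
Not in check and no legal moves → stalemate.

stalemate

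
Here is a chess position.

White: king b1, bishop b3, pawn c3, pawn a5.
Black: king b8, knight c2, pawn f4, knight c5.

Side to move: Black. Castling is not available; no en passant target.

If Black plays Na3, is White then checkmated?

After Na3: white king on b1; in check: yes, from the black knight on a3.
White has 4 legal replies: Kb2, Ka2, Kc1, Ka1.
In check but a legal move exists → not checkmate.

no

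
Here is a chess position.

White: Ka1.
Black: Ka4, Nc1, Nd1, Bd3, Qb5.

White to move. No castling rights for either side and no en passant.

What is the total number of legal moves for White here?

White to move; king on a1.
In check: no.
Legal moves: none.
Count: 0.

0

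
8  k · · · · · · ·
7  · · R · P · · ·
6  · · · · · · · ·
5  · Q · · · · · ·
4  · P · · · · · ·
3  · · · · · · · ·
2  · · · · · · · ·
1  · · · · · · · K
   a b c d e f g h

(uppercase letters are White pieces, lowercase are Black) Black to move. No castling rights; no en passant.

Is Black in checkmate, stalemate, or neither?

Black to move; black king on a8.
In check: no.
King squares — a7: attacked by Rc7; b7: attacked by Qb5; b8: attacked by Qb5.
Legal moves for Black: none.
Not in check and no legal moves → stalemate.

stalemate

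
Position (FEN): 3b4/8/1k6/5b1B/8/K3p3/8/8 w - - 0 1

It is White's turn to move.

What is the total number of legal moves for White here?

12

White to move; king on a3.
In check: no.
Legal moves: Be8, Bf7, Bg6, Bg4, Bf3, Be2, Bd1, Kb4, Ka4, Kb3, Kb2, Ka2.
Count: 12.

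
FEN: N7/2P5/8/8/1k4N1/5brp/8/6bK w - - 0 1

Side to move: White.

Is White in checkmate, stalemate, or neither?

White to move; white king on h1.
In check: yes, from the black bishop on f3.
King squares — g1: attacked by Rg3; g2: attacked by Bf3; h2: attacked by Bg1.
Legal moves for White: none.
In check with no legal moves → checkmate.

checkmate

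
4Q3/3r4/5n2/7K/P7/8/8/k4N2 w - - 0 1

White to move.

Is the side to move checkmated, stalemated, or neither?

neither

White to move; white king on h5.
In check: yes, from the black knight on f6.
King squares — g4: attacked by Nf6; h4: available; g5: available; g6: available; h6: available.
Legal moves for White: Kh6, Kg6, Kg5, Kh4.
White is in check but has 4 legal moves → neither.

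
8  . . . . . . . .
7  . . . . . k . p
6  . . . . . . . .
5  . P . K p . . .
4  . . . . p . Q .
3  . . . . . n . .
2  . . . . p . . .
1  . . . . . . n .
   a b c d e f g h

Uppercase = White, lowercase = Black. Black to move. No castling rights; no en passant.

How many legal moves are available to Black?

Black to move; king on f7.
In check: no.
Legal moves: Kf8, Ke8, Ke7, Kf6, Ng5, Nh4, Nd4, Nh2, Nd2, Ne1, Nh3, h6, e3, e1=Q, e1=R, e1=B, e1=N, h5.
Count: 18.

18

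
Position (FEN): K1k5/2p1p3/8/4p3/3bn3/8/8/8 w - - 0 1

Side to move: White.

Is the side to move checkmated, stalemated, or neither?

White to move; white king on a8.
In check: no.
King squares — a7: attacked by Bd4; b7: attacked by Kc8; b8: attacked by Kc8.
Legal moves for White: none.
Not in check and no legal moves → stalemate.

stalemate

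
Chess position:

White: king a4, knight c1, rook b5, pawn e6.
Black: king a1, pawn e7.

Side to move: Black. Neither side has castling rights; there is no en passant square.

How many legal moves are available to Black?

0

Black to move; king on a1.
In check: no.
Legal moves: none.
Count: 0.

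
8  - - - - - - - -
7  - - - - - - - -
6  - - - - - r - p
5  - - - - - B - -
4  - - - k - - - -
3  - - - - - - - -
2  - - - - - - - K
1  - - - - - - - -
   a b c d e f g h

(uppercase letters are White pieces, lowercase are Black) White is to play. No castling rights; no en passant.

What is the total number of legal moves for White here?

16

White to move; king on h2.
In check: no.
Legal moves: Bc8, Bh7, Bd7, Bg6, Be6, Bg4, Be4, Bh3, Bd3, Bc2, Bb1, Kh3, Kg3, Kg2, Kh1, Kg1.
Count: 16.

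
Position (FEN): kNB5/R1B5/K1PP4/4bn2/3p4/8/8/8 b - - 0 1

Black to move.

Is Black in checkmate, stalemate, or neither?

checkmate

Black to move; black king on a8.
In check: yes, from the white rook on a7.
King squares — a7: attacked by Ka6; b7: attacked by Ka6; b8: attacked by Bc7.
Legal moves for Black: none.
In check with no legal moves → checkmate.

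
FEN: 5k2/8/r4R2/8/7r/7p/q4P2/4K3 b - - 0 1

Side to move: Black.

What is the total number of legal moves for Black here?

Black to move; king on f8.
In check: yes, from the white rook on f6.
Legal moves: Kg8, Ke8, Kg7, Ke7, Rxf6, Qf7.
Count: 6.

6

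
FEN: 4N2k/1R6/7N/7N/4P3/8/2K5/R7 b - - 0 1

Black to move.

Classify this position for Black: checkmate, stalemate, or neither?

stalemate

Black to move; black king on h8.
In check: no.
King squares — g7: attacked by Nh5; h7: attacked by Rb7; g8: attacked by Nh6.
Legal moves for Black: none.
Not in check and no legal moves → stalemate.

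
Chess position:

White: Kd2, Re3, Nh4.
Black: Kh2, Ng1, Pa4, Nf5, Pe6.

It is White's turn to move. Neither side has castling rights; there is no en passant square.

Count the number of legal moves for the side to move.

22

White to move; king on d2.
In check: no.
Legal moves: Ng6, Nxf5, Nf3+, Ng2, Rxe6, Re5, Re4, Rh3+, Rg3, Rf3, Rd3, Rc3, Rb3, Ra3, Re2+, Re1, Kd3, Kc3, Kc2, Ke1, Kd1, Kc1.
Count: 22.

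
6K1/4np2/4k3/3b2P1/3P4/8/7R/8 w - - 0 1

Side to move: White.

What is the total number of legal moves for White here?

White to move; king on g8.
In check: yes, from the black knight on e7.
Legal moves: Kh8, Kf8, Kh7, Kg7.
Count: 4.

4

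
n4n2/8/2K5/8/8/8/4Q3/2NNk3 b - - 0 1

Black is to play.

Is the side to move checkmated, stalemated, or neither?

Black to move; black king on e1.
In check: yes, from the white queen on e2.
King squares — d1: attacked by Qe2; f1: attacked by Qe2; d2: attacked by Qe2; e2: attacked by Nc1; f2: attacked by Nd1.
Legal moves for Black: none.
In check with no legal moves → checkmate.

checkmate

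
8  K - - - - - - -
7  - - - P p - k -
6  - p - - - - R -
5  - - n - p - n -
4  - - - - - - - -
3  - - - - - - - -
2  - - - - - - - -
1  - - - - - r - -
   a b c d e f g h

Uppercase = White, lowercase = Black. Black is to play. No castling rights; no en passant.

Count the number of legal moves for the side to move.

Black to move; king on g7.
In check: yes, from the white rook on g6.
Legal moves: Kh8, Kf8, Kh7, Kf7, Kxg6.
Count: 5.

5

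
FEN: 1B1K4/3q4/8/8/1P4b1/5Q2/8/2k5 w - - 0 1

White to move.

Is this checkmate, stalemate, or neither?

checkmate

White to move; white king on d8.
In check: yes, from the black queen on d7.
King squares — c7: attacked by Qd7; d7: attacked by Bg4; e7: attacked by Qd7; c8: attacked by Qd7; e8: attacked by Qd7.
Legal moves for White: none.
In check with no legal moves → checkmate.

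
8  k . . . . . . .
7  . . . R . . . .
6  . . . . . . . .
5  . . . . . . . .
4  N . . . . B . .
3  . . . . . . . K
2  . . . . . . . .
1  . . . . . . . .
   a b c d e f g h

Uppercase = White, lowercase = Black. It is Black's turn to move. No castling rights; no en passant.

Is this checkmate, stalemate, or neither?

stalemate

Black to move; black king on a8.
In check: no.
King squares — a7: attacked by Rd7; b7: attacked by Rd7; b8: attacked by Bf4.
Legal moves for Black: none.
Not in check and no legal moves → stalemate.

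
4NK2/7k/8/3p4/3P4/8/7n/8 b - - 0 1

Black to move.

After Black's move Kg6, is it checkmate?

no

After Kg6: white king on f8; in check: no.
White is not in check, so this cannot be checkmate.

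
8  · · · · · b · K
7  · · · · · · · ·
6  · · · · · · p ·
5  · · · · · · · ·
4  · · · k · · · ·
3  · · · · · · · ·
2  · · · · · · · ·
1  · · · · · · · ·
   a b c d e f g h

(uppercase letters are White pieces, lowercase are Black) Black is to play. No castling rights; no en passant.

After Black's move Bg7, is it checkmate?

After Bg7: white king on h8; in check: yes, from the black bishop on g7.
White has 3 legal replies: Kg8, Kh7, Kxg7.
In check but a legal move exists → not checkmate.

no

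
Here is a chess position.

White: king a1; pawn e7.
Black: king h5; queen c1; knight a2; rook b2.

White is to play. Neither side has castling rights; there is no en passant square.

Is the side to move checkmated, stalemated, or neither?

White to move; white king on a1.
In check: yes, from the black queen on c1.
King squares — b1: attacked by Qc1; a2: attacked by Rb2; b2: attacked by Qc1.
Legal moves for White: none.
In check with no legal moves → checkmate.

checkmate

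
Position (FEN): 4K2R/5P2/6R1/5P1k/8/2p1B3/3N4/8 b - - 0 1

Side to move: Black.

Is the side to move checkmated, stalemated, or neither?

Black to move; black king on h5.
In check: yes, from the white rook on h8.
King squares — g4: attacked by Rg6; h4: attacked by Rh8; g5: attacked by Be3; g6: attacked by Pf5; h6: attacked by Be3.
Legal moves for Black: none.
In check with no legal moves → checkmate.

checkmate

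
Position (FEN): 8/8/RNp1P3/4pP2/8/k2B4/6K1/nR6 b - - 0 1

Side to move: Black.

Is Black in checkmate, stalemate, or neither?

Black to move; black king on a3.
In check: yes, from the white rook on a6.
King squares — a2: attacked by Ra6; b2: attacked by Rb1; b3: attacked by Rb1; a4: attacked by Ra6; b4: attacked by Rb1.
Legal moves for Black: none.
In check with no legal moves → checkmate.

checkmate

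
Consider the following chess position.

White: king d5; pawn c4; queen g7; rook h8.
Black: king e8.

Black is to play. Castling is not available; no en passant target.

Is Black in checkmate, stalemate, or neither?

Black to move; black king on e8.
In check: yes, from the white rook on h8.
King squares — d7: attacked by Qg7; e7: attacked by Qg7; f7: attacked by Qg7; d8: attacked by Rh8; f8: attacked by Qg7.
Legal moves for Black: none.
In check with no legal moves → checkmate.

checkmate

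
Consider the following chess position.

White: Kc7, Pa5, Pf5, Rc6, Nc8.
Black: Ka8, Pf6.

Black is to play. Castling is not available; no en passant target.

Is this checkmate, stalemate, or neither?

stalemate

Black to move; black king on a8.
In check: no.
King squares — a7: attacked by Nc8; b7: attacked by Kc7; b8: attacked by Kc7.
Legal moves for Black: none.
Not in check and no legal moves → stalemate.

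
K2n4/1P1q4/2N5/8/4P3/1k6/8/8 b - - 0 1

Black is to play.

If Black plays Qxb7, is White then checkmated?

yes

After Qxb7: white king on a8; in check: yes, from the black queen on b7.
King squares — a7: attacked by Qb7; b7: attacked by Nd8; b8: attacked by Qb7.
White has no legal moves → checkmate.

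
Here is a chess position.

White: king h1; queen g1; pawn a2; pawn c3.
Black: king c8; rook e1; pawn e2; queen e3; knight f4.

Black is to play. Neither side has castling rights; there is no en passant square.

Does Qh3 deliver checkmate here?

After Qh3: white king on h1; in check: yes, from the black queen on h3.
King squares — g1: own queen; g2: attacked by Qh3; h2: attacked by Qh3.
White has no legal moves → checkmate.

yes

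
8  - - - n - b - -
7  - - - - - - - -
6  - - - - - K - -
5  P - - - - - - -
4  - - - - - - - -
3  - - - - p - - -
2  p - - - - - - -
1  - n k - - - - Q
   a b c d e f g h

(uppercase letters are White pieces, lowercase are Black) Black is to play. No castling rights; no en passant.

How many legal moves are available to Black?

Black to move; king on c1.
In check: yes, from the white queen on h1.
Legal moves: Kd2, Kc2, Kb2.
Count: 3.

3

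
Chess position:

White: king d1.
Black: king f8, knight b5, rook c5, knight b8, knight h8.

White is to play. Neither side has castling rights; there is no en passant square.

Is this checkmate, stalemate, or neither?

neither

White to move; white king on d1.
In check: no.
Legal moves for White: Ke2, Kd2, Ke1.
White has 3 legal moves and is not in check → neither.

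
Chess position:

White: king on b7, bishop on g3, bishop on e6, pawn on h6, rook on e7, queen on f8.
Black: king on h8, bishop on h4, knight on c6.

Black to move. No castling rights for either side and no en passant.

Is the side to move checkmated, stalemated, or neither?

checkmate

Black to move; black king on h8.
In check: yes, from the white queen on f8.
King squares — g7: attacked by Ph6; h7: attacked by Re7; g8: attacked by Be6.
Legal moves for Black: none.
In check with no legal moves → checkmate.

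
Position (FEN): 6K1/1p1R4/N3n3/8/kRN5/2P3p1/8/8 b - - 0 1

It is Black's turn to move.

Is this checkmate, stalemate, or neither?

Black to move; black king on a4.
In check: yes, from the white rook on b4.
King squares — a3: attacked by Nc4; b3: attacked by Rb4; b4: attacked by Pc3; a5: attacked by Nc4; b5: attacked by Rb4.
Legal moves for Black: none.
In check with no legal moves → checkmate.

checkmate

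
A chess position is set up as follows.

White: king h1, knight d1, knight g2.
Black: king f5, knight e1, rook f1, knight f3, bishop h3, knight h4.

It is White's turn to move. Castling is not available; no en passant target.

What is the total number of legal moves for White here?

White to move; king on h1.
In check: yes, from the black rook on f1.
Legal moves: none.
Count: 0.

0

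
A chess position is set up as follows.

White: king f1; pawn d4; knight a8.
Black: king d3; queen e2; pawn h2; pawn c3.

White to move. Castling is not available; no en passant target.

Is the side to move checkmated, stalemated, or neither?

White to move; white king on f1.
In check: yes, from the black queen on e2.
King squares — e1: attacked by Qe2; g1: attacked by Ph2; e2: attacked by Kd3; f2: attacked by Qe2; g2: attacked by Qe2.
Legal moves for White: none.
In check with no legal moves → checkmate.

checkmate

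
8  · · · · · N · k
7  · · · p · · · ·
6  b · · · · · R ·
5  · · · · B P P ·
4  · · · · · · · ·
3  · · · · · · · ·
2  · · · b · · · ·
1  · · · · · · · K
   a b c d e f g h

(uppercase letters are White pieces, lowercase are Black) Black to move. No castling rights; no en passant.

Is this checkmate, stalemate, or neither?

checkmate

Black to move; black king on h8.
In check: yes, from the white bishop on e5.
King squares — g7: attacked by Be5; h7: attacked by Nf8; g8: attacked by Rg6.
Legal moves for Black: none.
In check with no legal moves → checkmate.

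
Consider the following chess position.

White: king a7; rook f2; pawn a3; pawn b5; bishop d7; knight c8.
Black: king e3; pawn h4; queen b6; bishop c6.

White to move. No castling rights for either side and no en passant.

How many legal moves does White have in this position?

2

White to move; king on a7.
In check: yes, from the black queen on b6.
Legal moves: Kxb6, Nxb6.
Count: 2.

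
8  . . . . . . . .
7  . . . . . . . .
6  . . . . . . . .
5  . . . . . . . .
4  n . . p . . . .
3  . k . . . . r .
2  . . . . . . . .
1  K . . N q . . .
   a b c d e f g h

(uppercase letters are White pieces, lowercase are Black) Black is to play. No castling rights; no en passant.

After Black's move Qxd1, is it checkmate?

yes

After Qxd1: white king on a1; in check: yes, from the black queen on d1.
King squares — b1: attacked by Qd1; a2: attacked by Kb3; b2: attacked by Kb3.
White has no legal moves → checkmate.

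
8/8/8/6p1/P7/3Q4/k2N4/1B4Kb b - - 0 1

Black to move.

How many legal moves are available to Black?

Black to move; king on a2.
In check: yes, from the white bishop on b1.
Legal moves: Kb2, Ka1.
Count: 2.

2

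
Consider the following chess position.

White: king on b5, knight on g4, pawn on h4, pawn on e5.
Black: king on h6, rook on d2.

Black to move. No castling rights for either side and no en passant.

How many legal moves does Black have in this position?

4

Black to move; king on h6.
In check: yes, from the white knight on g4.
Legal moves: Kh7, Kg7, Kg6, Kh5.
Count: 4.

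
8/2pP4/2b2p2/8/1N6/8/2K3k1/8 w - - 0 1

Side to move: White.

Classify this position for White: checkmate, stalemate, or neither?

White to move; white king on c2.
In check: no.
Legal moves for White: Nxc6, Na6, Nd5, Nd3, Na2, Kd3, Kc3, Kb3, Kd2, Kb2, Kd1, Kc1, Kb1, d8=Q, d8=R, d8=B, d8=N.
White has 17 legal moves and is not in check → neither.

neither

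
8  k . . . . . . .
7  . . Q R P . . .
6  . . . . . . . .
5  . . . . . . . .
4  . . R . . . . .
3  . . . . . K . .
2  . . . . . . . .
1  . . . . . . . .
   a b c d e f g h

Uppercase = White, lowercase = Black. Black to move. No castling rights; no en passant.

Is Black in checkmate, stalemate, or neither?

stalemate

Black to move; black king on a8.
In check: no.
King squares — a7: attacked by Qc7; b7: attacked by Qc7; b8: attacked by Qc7.
Legal moves for Black: none.
Not in check and no legal moves → stalemate.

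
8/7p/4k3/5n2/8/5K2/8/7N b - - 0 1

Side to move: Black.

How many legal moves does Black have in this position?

Black to move; king on e6.
In check: no.
Legal moves: Kf7, Ke7, Kd7, Kf6, Kd6, Ke5, Kd5, Ng7, Ne7, Nh6, Nd6, Nh4+, Nd4+, Ng3, Ne3, h6, h5.
Count: 17.

17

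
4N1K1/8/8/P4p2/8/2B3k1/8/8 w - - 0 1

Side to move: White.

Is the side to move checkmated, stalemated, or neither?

neither

White to move; white king on g8.
In check: no.
Legal moves for White include: Kh8, Kf8, Kh7, Kg7, Kf7, Ng7, Nc7, Nf6, Nd6, Bh8, Bg7, Bf6, Be5+, Bd4, Bb4, Bd2, Bb2, Be1+, ... (list truncated; more exist).
White has legal moves and is not in check → neither.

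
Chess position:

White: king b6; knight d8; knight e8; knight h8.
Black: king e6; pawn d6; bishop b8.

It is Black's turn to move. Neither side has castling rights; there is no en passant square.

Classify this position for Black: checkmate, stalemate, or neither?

Black to move; black king on e6.
In check: yes, from the white knight on d8.
Legal moves for Black: Ke7, Kd7, Kf5, Ke5, Kd5.
Black is in check but has 5 legal moves → neither.

neither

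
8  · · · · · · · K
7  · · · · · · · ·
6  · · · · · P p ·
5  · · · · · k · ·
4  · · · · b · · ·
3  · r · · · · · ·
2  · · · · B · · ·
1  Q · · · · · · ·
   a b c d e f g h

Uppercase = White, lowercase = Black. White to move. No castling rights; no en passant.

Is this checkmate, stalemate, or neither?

White to move; white king on h8.
In check: no.
Legal moves for White include: Kg8, Kh7, Kg7, Ba6, Bh5, Bb5, Bg4+, Bc4, Bf3, Bd3, Bf1, Bd1, Qa8, Qa7, Qa6, Qe5+, Qa5+, Qd4, ... (list truncated; more exist).
White has legal moves and is not in check → neither.

neither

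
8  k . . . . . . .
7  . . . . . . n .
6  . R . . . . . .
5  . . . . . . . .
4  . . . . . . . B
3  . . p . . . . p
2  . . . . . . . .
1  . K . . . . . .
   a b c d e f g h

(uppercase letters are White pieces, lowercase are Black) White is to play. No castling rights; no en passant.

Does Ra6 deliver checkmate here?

After Ra6: black king on a8; in check: yes, from the white rook on a6.
Black has 2 legal replies: Kb8, Kb7.
In check but a legal move exists → not checkmate.

no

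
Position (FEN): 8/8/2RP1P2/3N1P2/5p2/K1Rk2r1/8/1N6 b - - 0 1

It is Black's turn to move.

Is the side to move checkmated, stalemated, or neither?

Black to move; black king on d3.
In check: yes, from the white rook on c3.
King squares — c2: attacked by Rc3; d2: attacked by Nb1; e2: available; c3: attacked by Nb1; e3: attacked by Rc3; c4: attacked by Rc3; d4: available; e4: available.
Legal moves for Black: Ke4, Kd4, Ke2.
Black is in check but has 3 legal moves → neither.

neither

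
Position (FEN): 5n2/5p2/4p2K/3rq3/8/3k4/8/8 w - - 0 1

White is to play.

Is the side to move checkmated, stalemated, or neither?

stalemate

White to move; white king on h6.
In check: no.
King squares — g5: attacked by Qe5; h5: attacked by Qe5; g6: attacked by Pf7; g7: attacked by Qe5; h7: attacked by Nf8.
Legal moves for White: none.
Not in check and no legal moves → stalemate.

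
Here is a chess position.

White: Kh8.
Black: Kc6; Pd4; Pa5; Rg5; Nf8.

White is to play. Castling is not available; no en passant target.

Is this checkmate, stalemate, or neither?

White to move; white king on h8.
In check: no.
King squares — g7: attacked by Rg5; h7: attacked by Nf8; g8: attacked by Rg5.
Legal moves for White: none.
Not in check and no legal moves → stalemate.

stalemate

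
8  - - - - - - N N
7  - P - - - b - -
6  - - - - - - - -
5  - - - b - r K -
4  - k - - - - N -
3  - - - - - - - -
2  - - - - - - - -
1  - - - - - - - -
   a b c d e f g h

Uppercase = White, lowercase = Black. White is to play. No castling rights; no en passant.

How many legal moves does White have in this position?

White to move; king on g5.
In check: yes, from the black rook on f5.
Legal moves: Kh6, Kxf5, Kh4.
Count: 3.

3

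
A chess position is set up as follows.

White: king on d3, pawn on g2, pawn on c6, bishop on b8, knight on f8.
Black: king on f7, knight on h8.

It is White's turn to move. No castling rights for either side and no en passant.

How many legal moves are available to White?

White to move; king on d3.
In check: no.
Legal moves: Nh7, Nd7, Ng6, Ne6, Bc7, Ba7, Bd6, Be5, Bf4, Bg3, Bh2, Ke4, Kd4, Kc4, Ke3, Kc3, Ke2, Kd2, Kc2, c7, g3, g4.
Count: 22.

22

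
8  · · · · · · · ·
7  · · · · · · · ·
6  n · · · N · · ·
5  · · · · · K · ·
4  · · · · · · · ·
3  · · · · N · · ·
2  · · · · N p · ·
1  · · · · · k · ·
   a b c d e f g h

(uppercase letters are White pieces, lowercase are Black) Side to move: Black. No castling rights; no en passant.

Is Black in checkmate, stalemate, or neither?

neither

Black to move; black king on f1.
In check: yes, from the white knight on e3.
Legal moves for Black: Kxe2, Ke1.
Black is in check but has 2 legal moves → neither.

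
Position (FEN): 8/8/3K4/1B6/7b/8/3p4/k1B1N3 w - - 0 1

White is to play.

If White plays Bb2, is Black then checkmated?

After Bb2: black king on a1; in check: yes, from the white bishop on b2.
Black has 3 legal replies: Kxb2, Ka2, Kb1.
In check but a legal move exists → not checkmate.

no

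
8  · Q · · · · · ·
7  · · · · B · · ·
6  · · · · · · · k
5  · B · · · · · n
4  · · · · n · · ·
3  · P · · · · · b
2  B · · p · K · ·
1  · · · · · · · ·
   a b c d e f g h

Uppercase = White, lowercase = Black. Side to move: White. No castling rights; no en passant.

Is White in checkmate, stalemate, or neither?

neither

White to move; white king on f2.
In check: yes, from the black knight on e4.
King squares — e1: attacked by Pd2; f1: attacked by Bh3; g1: available; e2: available; g2: attacked by Bh3; e3: available; f3: available; g3: attacked by Ne4.
Legal moves for White: Kf3, Ke3, Ke2, Kg1.
White is in check but has 4 legal moves → neither.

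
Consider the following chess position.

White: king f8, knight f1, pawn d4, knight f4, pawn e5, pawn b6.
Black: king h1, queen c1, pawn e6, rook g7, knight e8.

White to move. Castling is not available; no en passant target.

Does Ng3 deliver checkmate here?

After Ng3: black king on h1; in check: yes, from the white knight on g3.
Black has 3 legal replies: Kh2, Kg1, Rxg3.
In check but a legal move exists → not checkmate.

no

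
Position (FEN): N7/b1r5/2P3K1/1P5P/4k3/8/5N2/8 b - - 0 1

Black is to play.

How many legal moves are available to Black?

Black to move; king on e4.
In check: yes, from the white knight on f2.
Legal moves: Ke5, Kd5, Kf4, Kd4, Kf3, Ke3, Bxf2.
Count: 7.

7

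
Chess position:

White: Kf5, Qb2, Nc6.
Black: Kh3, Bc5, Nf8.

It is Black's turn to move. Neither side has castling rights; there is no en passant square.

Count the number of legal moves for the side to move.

Black to move; king on h3.
In check: no.
Legal moves: Nh7, Nd7, Ng6, Ne6, Be7, Ba7, Bd6, Bb6, Bd4, Bb4, Be3, Ba3, Bf2, Bg1, Kh4, Kg3.
Count: 16.

16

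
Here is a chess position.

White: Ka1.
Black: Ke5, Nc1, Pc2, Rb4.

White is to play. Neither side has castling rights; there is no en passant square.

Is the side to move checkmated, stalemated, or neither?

stalemate

White to move; white king on a1.
In check: no.
King squares — b1: attacked by Pc2; a2: attacked by Nc1; b2: attacked by Rb4.
Legal moves for White: none.
Not in check and no legal moves → stalemate.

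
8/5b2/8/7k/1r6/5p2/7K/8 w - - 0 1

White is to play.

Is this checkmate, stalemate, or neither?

White to move; white king on h2.
In check: no.
Legal moves for White: Kh3, Kg3, Kh1, Kg1.
White has 4 legal moves and is not in check → neither.

neither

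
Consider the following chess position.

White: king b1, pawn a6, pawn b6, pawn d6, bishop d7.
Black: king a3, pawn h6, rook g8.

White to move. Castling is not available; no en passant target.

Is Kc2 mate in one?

After Kc2: black king on a3; in check: no.
Black is not in check, so this cannot be checkmate.

no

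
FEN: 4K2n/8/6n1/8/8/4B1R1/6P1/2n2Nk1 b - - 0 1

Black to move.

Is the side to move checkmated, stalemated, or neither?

neither

Black to move; black king on g1.
In check: yes, from the white bishop on e3.
King squares — f1: available; h1: available; f2: attacked by Be3; g2: attacked by Rg3; h2: attacked by Nf1.
Legal moves for Black: Kh1, Kxf1.
Black is in check but has 2 legal moves → neither.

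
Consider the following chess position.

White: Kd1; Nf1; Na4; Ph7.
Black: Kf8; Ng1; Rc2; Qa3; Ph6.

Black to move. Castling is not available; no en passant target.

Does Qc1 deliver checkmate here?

After Qc1: white king on d1; in check: yes, from the black queen on c1.
King squares — c1: attacked by Rc2; e1: attacked by Qc1; c2: attacked by Qc1; d2: attacked by Qc1; e2: attacked by Ng1.
White has no legal moves → checkmate.

yes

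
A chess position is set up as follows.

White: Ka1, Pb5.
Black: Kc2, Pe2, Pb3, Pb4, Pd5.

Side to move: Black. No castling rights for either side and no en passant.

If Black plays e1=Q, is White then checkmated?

After e1=Q: white king on a1; in check: yes, from the black queen on e1.
King squares — b1: attacked by Qe1; a2: attacked by Pb3; b2: attacked by Kc2.
White has no legal moves → checkmate.

yes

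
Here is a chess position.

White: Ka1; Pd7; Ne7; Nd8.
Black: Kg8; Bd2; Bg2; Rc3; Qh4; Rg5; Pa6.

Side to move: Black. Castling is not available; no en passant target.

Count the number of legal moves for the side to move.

Black to move; king on g8.
In check: yes, from the white knight on e7.
Legal moves: Kh8, Kf8, Kh7, Kg7.
Count: 4.

4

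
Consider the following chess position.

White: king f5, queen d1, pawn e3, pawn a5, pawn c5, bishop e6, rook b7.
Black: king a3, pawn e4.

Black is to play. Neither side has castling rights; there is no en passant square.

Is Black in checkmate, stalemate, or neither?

Black to move; black king on a3.
In check: no.
King squares — a2: attacked by Be6; b2: attacked by Rb7; b3: attacked by Qd1; a4: attacked by Qd1; b4: attacked by Rb7.
Legal moves for Black: none.
Not in check and no legal moves → stalemate.

stalemate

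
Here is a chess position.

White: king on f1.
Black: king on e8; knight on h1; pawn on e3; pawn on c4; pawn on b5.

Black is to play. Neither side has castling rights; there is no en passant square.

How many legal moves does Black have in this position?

10

Black to move; king on e8.
In check: no.
Legal moves: Kf8, Kd8, Kf7, Ke7, Kd7, Ng3+, Nf2, b4, c3, e2+.
Count: 10.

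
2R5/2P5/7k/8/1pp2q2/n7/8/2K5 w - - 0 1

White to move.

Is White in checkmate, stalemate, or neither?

White to move; white king on c1.
In check: yes, from the black queen on f4.
King squares — b1: attacked by Na3; d1: available; b2: available; c2: attacked by Na3; d2: attacked by Qf4.
Legal moves for White: Kb2, Kd1.
White is in check but has 2 legal moves → neither.

neither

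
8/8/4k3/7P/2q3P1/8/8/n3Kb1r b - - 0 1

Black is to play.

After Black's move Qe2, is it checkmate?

yes

After Qe2: white king on e1; in check: yes, from the black queen on e2.
King squares — d1: attacked by Qe2; f1: attacked by Rh1; d2: attacked by Qe2; e2: attacked by Bf1; f2: attacked by Qe2.
White has no legal moves → checkmate.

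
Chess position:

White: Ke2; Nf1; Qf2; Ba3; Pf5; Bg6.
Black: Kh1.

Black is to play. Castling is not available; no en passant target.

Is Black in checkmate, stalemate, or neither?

Black to move; black king on h1.
In check: no.
King squares — g1: attacked by Qf2; g2: attacked by Qf2; h2: attacked by Nf1.
Legal moves for Black: none.
Not in check and no legal moves → stalemate.

stalemate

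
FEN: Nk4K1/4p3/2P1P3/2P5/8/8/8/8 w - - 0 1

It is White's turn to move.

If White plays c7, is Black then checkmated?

After c7: black king on b8; in check: yes, from the white pawn on c7.
Black has 4 legal replies: Kc8, Kxa8, Kb7, Ka7.
In check but a legal move exists → not checkmate.

no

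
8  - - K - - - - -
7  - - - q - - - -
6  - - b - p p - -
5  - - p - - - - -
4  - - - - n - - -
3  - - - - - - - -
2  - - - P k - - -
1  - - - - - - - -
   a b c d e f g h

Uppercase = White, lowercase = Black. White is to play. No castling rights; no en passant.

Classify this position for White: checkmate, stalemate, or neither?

White to move; white king on c8.
In check: yes, from the black queen on d7.
Legal moves for White: Kb8.
White is in check but has 1 legal move → neither.

neither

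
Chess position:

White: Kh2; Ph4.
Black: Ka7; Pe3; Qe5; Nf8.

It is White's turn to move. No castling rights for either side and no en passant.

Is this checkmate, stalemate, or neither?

neither

White to move; white king on h2.
In check: yes, from the black queen on e5.
Legal moves for White: Kh3, Kg2, Kh1, Kg1.
White is in check but has 4 legal moves → neither.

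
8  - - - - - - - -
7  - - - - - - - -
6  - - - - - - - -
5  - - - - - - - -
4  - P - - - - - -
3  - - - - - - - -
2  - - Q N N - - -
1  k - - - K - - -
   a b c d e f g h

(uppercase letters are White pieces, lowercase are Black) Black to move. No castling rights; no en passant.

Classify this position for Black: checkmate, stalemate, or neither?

stalemate

Black to move; black king on a1.
In check: no.
King squares — b1: attacked by Qc2; a2: attacked by Qc2; b2: attacked by Qc2.
Legal moves for Black: none.
Not in check and no legal moves → stalemate.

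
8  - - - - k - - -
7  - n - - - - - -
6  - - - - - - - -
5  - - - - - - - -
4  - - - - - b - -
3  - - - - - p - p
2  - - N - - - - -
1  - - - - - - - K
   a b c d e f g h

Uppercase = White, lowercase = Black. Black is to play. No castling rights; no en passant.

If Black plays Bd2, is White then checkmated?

After Bd2: white king on h1; in check: no.
White is not in check, so this cannot be checkmate.

no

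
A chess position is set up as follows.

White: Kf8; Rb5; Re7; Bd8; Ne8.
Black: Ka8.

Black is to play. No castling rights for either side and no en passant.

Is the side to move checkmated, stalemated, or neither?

stalemate

Black to move; black king on a8.
In check: no.
King squares — a7: attacked by Re7; b7: attacked by Rb5; b8: attacked by Rb5.
Legal moves for Black: none.
Not in check and no legal moves → stalemate.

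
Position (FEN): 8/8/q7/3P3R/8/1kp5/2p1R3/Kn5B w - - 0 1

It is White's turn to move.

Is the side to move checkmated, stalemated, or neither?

checkmate

White to move; white king on a1.
In check: yes, from the black queen on a6.
King squares — b1: attacked by Pc2; a2: attacked by Kb3; b2: attacked by Kb3.
Legal moves for White: none.
In check with no legal moves → checkmate.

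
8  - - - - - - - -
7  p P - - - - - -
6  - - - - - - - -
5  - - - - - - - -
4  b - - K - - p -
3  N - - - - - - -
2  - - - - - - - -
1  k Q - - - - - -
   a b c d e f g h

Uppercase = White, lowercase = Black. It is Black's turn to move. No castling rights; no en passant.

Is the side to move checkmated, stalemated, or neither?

Black to move; black king on a1.
In check: yes, from the white queen on b1.
King squares — b1: attacked by Na3; a2: attacked by Qb1; b2: attacked by Qb1.
Legal moves for Black: none.
In check with no legal moves → checkmate.

checkmate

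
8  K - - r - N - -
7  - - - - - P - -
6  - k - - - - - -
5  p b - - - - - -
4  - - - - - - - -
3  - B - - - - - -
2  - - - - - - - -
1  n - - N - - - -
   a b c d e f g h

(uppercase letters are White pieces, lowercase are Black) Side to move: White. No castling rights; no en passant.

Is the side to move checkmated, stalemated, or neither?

checkmate

White to move; white king on a8.
In check: yes, from the black rook on d8.
King squares — a7: attacked by Kb6; b7: attacked by Kb6; b8: attacked by Rd8.
Legal moves for White: none.
In check with no legal moves → checkmate.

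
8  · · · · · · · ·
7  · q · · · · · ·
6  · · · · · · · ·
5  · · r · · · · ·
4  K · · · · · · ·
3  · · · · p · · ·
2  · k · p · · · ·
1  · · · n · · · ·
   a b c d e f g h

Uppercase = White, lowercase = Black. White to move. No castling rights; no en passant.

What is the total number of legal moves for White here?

0

White to move; king on a4.
In check: no.
Legal moves: none.
Count: 0.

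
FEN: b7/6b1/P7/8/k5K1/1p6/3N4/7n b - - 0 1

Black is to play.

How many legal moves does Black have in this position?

22

Black to move; king on a4.
In check: no.
Legal moves: Bb7, Bc6, Bd5, Be4, Bf3+, Bg2, Bh8, Bf8, Bh6, Bf6, Be5, Bd4, Bc3, Bb2, Ba1, Kb5, Ka5, Kb4, Ka3, Ng3, Nf2+, b2.
Count: 22.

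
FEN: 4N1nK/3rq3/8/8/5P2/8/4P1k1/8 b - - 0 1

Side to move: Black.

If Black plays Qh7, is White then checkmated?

yes

After Qh7: white king on h8; in check: yes, from the black queen on h7.
King squares — g7: attacked by Rd7; h7: attacked by Rd7; g8: attacked by Qh7.
White has no legal moves → checkmate.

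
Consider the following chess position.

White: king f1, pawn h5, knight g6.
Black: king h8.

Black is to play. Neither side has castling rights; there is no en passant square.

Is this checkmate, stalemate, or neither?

Black to move; black king on h8.
In check: yes, from the white knight on g6.
King squares — g7: available; h7: available; g8: available.
Legal moves for Black: Kg8, Kh7, Kg7.
Black is in check but has 3 legal moves → neither.

neither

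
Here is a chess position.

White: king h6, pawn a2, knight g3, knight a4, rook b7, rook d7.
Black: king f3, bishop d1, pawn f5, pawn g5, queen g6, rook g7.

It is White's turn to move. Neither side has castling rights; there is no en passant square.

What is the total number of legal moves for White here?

White to move; king on h6.
In check: yes, from the black queen on g6.
Legal moves: none.
Count: 0.

0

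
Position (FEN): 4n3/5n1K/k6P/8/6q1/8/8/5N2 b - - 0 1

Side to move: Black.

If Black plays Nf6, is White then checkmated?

yes

After Nf6: white king on h7; in check: yes, from the black knight on f6.
King squares — g6: attacked by Qg4; h6: own pawn; g7: attacked by Qg4; g8: attacked by Qg4; h8: attacked by Nf7.
White has no legal moves → checkmate.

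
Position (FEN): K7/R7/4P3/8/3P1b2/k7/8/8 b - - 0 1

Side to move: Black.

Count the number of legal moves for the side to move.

3

Black to move; king on a3.
In check: yes, from the white rook on a7.
Legal moves: Kb4, Kb3, Kb2.
Count: 3.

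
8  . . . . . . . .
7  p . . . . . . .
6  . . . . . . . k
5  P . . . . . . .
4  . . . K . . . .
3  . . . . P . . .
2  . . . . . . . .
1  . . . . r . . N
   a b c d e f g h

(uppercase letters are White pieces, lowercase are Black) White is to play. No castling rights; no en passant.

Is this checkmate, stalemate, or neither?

White to move; white king on d4.
In check: no.
Legal moves for White: Ke5, Kd5, Kc5, Ke4, Kc4, Kd3, Kc3, Ng3, Nf2, a6, e4.
White has 11 legal moves and is not in check → neither.

neither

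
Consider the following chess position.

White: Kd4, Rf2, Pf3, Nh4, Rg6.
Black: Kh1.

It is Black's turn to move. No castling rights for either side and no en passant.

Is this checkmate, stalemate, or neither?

Black to move; black king on h1.
In check: no.
King squares — g1: attacked by Rg6; g2: attacked by Rf2; h2: attacked by Rf2.
Legal moves for Black: none.
Not in check and no legal moves → stalemate.

stalemate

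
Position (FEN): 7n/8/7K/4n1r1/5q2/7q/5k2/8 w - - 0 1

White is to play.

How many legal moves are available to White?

0

White to move; king on h6.
In check: yes, from the black queen on h3.
Legal moves: none.
Count: 0.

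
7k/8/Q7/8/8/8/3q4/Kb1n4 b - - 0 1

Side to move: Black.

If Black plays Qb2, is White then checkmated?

yes

After Qb2: white king on a1; in check: yes, from the black queen on b2.
King squares — b1: attacked by Qb2; a2: attacked by Bb1; b2: attacked by Nd1.
White has no legal moves → checkmate.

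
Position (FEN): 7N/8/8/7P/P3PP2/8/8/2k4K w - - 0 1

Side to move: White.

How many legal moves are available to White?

9

White to move; king on h1.
In check: no.
Legal moves: Nf7, Ng6, Kh2, Kg2, Kg1, h6, f5, e5, a5.
Count: 9.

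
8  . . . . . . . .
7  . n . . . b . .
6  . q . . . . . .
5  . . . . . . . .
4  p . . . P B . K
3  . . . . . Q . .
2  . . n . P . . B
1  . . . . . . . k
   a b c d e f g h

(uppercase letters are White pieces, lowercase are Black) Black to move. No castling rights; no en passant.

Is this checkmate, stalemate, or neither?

Black to move; black king on h1.
In check: yes, from the white queen on f3.
King squares — g1: attacked by Bh2; g2: attacked by Qf3; h2: attacked by Bf4.
Legal moves for Black: none.
In check with no legal moves → checkmate.

checkmate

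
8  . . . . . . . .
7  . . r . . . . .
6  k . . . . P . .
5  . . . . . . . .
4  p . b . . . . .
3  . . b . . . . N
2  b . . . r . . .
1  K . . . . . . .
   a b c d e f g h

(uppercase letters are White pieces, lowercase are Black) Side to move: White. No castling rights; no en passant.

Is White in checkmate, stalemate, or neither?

checkmate

White to move; white king on a1.
In check: yes, from the black bishop on c3.
King squares — b1: attacked by Ba2; a2: attacked by Re2; b2: attacked by Re2.
Legal moves for White: none.
In check with no legal moves → checkmate.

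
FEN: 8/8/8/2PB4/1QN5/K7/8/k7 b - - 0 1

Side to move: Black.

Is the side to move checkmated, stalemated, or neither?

stalemate

Black to move; black king on a1.
In check: no.
King squares — b1: attacked by Qb4; a2: attacked by Ka3; b2: attacked by Ka3.
Legal moves for Black: none.
Not in check and no legal moves → stalemate.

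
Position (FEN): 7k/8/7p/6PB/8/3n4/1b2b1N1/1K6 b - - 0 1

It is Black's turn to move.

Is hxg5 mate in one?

After hxg5: white king on b1; in check: no.
White is not in check, so this cannot be checkmate.

no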